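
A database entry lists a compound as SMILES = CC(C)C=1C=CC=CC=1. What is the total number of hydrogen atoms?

12

Walk through each heavy atom and fill implicit hydrogens from standard valence (C 4, N 3, O 2, S 2, halogen 1):
  atom 1: C, bond orders sum to 1 (valence 4) → 3 H
  atom 2: C, bond orders sum to 3 (valence 4) → 1 H
  atom 3: C, bond orders sum to 1 (valence 4) → 3 H
  atom 4: C, bond orders sum to 4 (valence 4) → 0 H
  atom 5: C, bond orders sum to 3 (valence 4) → 1 H
  atom 6: C, bond orders sum to 3 (valence 4) → 1 H
  atom 7: C, bond orders sum to 3 (valence 4) → 1 H
  atom 8: C, bond orders sum to 3 (valence 4) → 1 H
  atom 9: C, bond orders sum to 3 (valence 4) → 1 H
Total hydrogens: 12.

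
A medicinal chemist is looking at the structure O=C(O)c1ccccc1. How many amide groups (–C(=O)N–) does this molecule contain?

0

Scan the SMILES for the amide motif — none present.
Groups that are present: 1 carboxylic acid.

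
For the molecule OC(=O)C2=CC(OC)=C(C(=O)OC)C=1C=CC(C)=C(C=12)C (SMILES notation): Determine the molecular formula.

Walk through each heavy atom and fill implicit hydrogens from standard valence (C 4, N 3, O 2, S 2, halogen 1):
  atom 1: O, bond orders sum to 1 (valence 2) → 1 H
  atom 2: C, bond orders sum to 4 (valence 4) → 0 H
  atom 3: O, bond orders sum to 2 (valence 2) → 0 H
  atom 4: C, bond orders sum to 4 (valence 4) → 0 H
  atom 5: C, bond orders sum to 3 (valence 4) → 1 H
  atom 6: C, bond orders sum to 4 (valence 4) → 0 H
  atom 7: O, bond orders sum to 2 (valence 2) → 0 H
  atom 8: C, bond orders sum to 1 (valence 4) → 3 H
  atom 9: C, bond orders sum to 4 (valence 4) → 0 H
  atom 10: C, bond orders sum to 4 (valence 4) → 0 H
  atom 11: O, bond orders sum to 2 (valence 2) → 0 H
  atom 12: O, bond orders sum to 2 (valence 2) → 0 H
  atom 13: C, bond orders sum to 1 (valence 4) → 3 H
  atom 14: C, bond orders sum to 4 (valence 4) → 0 H
  atom 15: C, bond orders sum to 3 (valence 4) → 1 H
  atom 16: C, bond orders sum to 3 (valence 4) → 1 H
  atom 17: C, bond orders sum to 4 (valence 4) → 0 H
  atom 18: C, bond orders sum to 1 (valence 4) → 3 H
  atom 19: C, bond orders sum to 4 (valence 4) → 0 H
  atom 20: C, bond orders sum to 4 (valence 4) → 0 H
  atom 21: C, bond orders sum to 1 (valence 4) → 3 H
Totals → C:16, H:16, O:5.
In Hill order: C16H16O5.

C16H16O5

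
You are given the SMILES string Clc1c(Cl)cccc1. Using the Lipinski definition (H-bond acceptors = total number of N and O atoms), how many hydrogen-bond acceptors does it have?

N atoms: 0; O atoms: 0.
Lipinski HBA = 0 + 0 = 0.

0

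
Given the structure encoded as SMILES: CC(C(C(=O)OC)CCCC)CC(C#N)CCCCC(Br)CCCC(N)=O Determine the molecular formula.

C21H37BrN2O3

Walk through each heavy atom and fill implicit hydrogens from standard valence (C 4, N 3, O 2, S 2, halogen 1):
  atom 1: C, bond orders sum to 1 (valence 4) → 3 H
  atom 2: C, bond orders sum to 3 (valence 4) → 1 H
  atom 3: C, bond orders sum to 3 (valence 4) → 1 H
  atom 4: C, bond orders sum to 4 (valence 4) → 0 H
  atom 5: O, bond orders sum to 2 (valence 2) → 0 H
  atom 6: O, bond orders sum to 2 (valence 2) → 0 H
  atom 7: C, bond orders sum to 1 (valence 4) → 3 H
  atom 8: C, bond orders sum to 2 (valence 4) → 2 H
  atom 9: C, bond orders sum to 2 (valence 4) → 2 H
  atom 10: C, bond orders sum to 2 (valence 4) → 2 H
  atom 11: C, bond orders sum to 1 (valence 4) → 3 H
  atom 12: C, bond orders sum to 2 (valence 4) → 2 H
  atom 13: C, bond orders sum to 3 (valence 4) → 1 H
  atom 14: C, bond orders sum to 4 (valence 4) → 0 H
  atom 15: N, bond orders sum to 3 (valence 3) → 0 H
  atom 16: C, bond orders sum to 2 (valence 4) → 2 H
  atom 17: C, bond orders sum to 2 (valence 4) → 2 H
  atom 18: C, bond orders sum to 2 (valence 4) → 2 H
  atom 19: C, bond orders sum to 2 (valence 4) → 2 H
  atom 20: C, bond orders sum to 3 (valence 4) → 1 H
  atom 21: Br (halogen, monovalent) → 0 H
  atom 22: C, bond orders sum to 2 (valence 4) → 2 H
  atom 23: C, bond orders sum to 2 (valence 4) → 2 H
  atom 24: C, bond orders sum to 2 (valence 4) → 2 H
  atom 25: C, bond orders sum to 4 (valence 4) → 0 H
  atom 26: N, bond orders sum to 1 (valence 3) → 2 H
  atom 27: O, bond orders sum to 2 (valence 2) → 0 H
Totals → C:21, H:37, Br:1, N:2, O:3.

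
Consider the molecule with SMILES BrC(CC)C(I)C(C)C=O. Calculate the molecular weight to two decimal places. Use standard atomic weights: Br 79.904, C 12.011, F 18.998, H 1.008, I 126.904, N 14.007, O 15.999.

318.98 g/mol

First, the molecular formula is C7H12BrIO (counting implicit H from valence).
  Br: 1 × 79.904 = 79.904
  C: 7 × 12.011 = 84.077
  H: 12 × 1.008 = 12.096
  I: 1 × 126.904 = 126.904
  O: 1 × 15.999 = 15.999
Sum: 1×79.904 + 7×12.011 + 12×1.008 + 1×126.904 + 1×15.999 = 318.980 → 318.98 g/mol.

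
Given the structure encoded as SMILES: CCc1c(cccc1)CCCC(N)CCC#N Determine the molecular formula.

Walk through each heavy atom and fill implicit hydrogens from standard valence (C 4, N 3, O 2, S 2, halogen 1); for lowercase aromatic atoms, an aromatic c carries 1 H when it has two neighbours and 0 H with three, and aromatic n carries 0 H:
  atom 1: C, bond orders sum to 1 (valence 4) → 3 H
  atom 2: C, bond orders sum to 2 (valence 4) → 2 H
  atom 3: aromatic c, 3 neighbours → 0 H
  atom 4: aromatic c, 3 neighbours → 0 H
  atom 5: aromatic c, 2 neighbours → 1 H
  atom 6: aromatic c, 2 neighbours → 1 H
  atom 7: aromatic c, 2 neighbours → 1 H
  atom 8: aromatic c, 2 neighbours → 1 H
  atom 9: C, bond orders sum to 2 (valence 4) → 2 H
  atom 10: C, bond orders sum to 2 (valence 4) → 2 H
  atom 11: C, bond orders sum to 2 (valence 4) → 2 H
  atom 12: C, bond orders sum to 3 (valence 4) → 1 H
  atom 13: N, bond orders sum to 1 (valence 3) → 2 H
  atom 14: C, bond orders sum to 2 (valence 4) → 2 H
  atom 15: C, bond orders sum to 2 (valence 4) → 2 H
  atom 16: C, bond orders sum to 4 (valence 4) → 0 H
  atom 17: N, bond orders sum to 3 (valence 3) → 0 H
Totals → C:15, H:22, N:2.

C15H22N2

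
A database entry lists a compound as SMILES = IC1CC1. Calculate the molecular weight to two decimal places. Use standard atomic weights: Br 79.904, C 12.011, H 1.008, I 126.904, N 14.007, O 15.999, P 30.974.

First, the molecular formula is C3H5I (counting implicit H from valence).
  C: 3 × 12.011 = 36.033
  H: 5 × 1.008 = 5.040
  I: 1 × 126.904 = 126.904
Sum: 3×12.011 + 5×1.008 + 1×126.904 = 167.977 → 167.98 g/mol.

167.98 g/mol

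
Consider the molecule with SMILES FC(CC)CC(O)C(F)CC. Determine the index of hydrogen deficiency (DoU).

0

Degree of unsaturation = (number of rings) + (number of π bonds).
Ring closures in the SMILES: 0.
π bonds: none → 0 DoU from unsaturation.
Total DoU = 0 + 0 = 0.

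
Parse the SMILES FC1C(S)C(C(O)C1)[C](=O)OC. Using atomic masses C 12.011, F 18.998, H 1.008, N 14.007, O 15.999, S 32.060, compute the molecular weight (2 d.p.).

First, the molecular formula is C7H11FO3S (counting implicit H from valence).
  C: 7 × 12.011 = 84.077
  F: 1 × 18.998 = 18.998
  H: 11 × 1.008 = 11.088
  O: 3 × 15.999 = 47.997
  S: 1 × 32.060 = 32.060
Sum: 7×12.011 + 1×18.998 + 11×1.008 + 3×15.999 + 1×32.060 = 194.220 → 194.22 g/mol.

194.22 g/mol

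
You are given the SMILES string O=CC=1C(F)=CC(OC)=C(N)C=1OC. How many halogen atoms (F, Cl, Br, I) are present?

Halogen atoms appear at heavy-atom position 5 (1×F).
Other groups present: 1 aldehyde, 2 ether, 1 primary amine.
Halogen count: 1.

1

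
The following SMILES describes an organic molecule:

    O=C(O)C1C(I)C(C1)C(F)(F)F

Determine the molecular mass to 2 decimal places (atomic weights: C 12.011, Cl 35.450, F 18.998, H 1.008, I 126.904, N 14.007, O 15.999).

First, the molecular formula is C6H6F3IO2 (counting implicit H from valence).
  C: 6 × 12.011 = 72.066
  F: 3 × 18.998 = 56.994
  H: 6 × 1.008 = 6.048
  I: 1 × 126.904 = 126.904
  O: 2 × 15.999 = 31.998
Sum: 6×12.011 + 3×18.998 + 6×1.008 + 1×126.904 + 2×15.999 = 294.010 → 294.01 g/mol.

294.01 g/mol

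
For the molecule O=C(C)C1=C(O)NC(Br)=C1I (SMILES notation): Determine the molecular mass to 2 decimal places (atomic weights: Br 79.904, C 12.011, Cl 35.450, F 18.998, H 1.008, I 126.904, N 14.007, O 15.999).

First, the molecular formula is C6H5BrINO2 (counting implicit H from valence).
  Br: 1 × 79.904 = 79.904
  C: 6 × 12.011 = 72.066
  H: 5 × 1.008 = 5.040
  I: 1 × 126.904 = 126.904
  N: 1 × 14.007 = 14.007
  O: 2 × 15.999 = 31.998
Sum: 1×79.904 + 6×12.011 + 5×1.008 + 1×126.904 + 1×14.007 + 2×15.999 = 329.919 → 329.92 g/mol.

329.92 g/mol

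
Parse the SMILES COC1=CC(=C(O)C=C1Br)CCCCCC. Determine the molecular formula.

Walk through each heavy atom and fill implicit hydrogens from standard valence (C 4, N 3, O 2, S 2, halogen 1):
  atom 1: C, bond orders sum to 1 (valence 4) → 3 H
  atom 2: O, bond orders sum to 2 (valence 2) → 0 H
  atom 3: C, bond orders sum to 4 (valence 4) → 0 H
  atom 4: C, bond orders sum to 3 (valence 4) → 1 H
  atom 5: C, bond orders sum to 4 (valence 4) → 0 H
  atom 6: C, bond orders sum to 4 (valence 4) → 0 H
  atom 7: O, bond orders sum to 1 (valence 2) → 1 H
  atom 8: C, bond orders sum to 3 (valence 4) → 1 H
  atom 9: C, bond orders sum to 4 (valence 4) → 0 H
  atom 10: Br (halogen, monovalent) → 0 H
  atom 11: C, bond orders sum to 2 (valence 4) → 2 H
  atom 12: C, bond orders sum to 2 (valence 4) → 2 H
  atom 13: C, bond orders sum to 2 (valence 4) → 2 H
  atom 14: C, bond orders sum to 2 (valence 4) → 2 H
  atom 15: C, bond orders sum to 2 (valence 4) → 2 H
  atom 16: C, bond orders sum to 1 (valence 4) → 3 H
Totals → C:13, H:19, Br:1, O:2.

C13H19BrO2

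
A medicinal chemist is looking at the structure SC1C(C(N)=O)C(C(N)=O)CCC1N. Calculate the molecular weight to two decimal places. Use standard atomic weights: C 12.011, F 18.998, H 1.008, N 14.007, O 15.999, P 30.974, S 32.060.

217.29 g/mol

First, the molecular formula is C8H15N3O2S (counting implicit H from valence).
  C: 8 × 12.011 = 96.088
  H: 15 × 1.008 = 15.120
  N: 3 × 14.007 = 42.021
  O: 2 × 15.999 = 31.998
  S: 1 × 32.060 = 32.060
Sum: 8×12.011 + 15×1.008 + 3×14.007 + 2×15.999 + 1×32.060 = 217.287 → 217.29 g/mol.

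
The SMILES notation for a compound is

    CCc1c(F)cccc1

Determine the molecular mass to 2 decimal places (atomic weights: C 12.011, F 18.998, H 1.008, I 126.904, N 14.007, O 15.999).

124.16 g/mol

First, the molecular formula is C8H9F (counting implicit H from valence).
  C: 8 × 12.011 = 96.088
  F: 1 × 18.998 = 18.998
  H: 9 × 1.008 = 9.072
Sum: 8×12.011 + 1×18.998 + 9×1.008 = 124.158 → 124.16 g/mol.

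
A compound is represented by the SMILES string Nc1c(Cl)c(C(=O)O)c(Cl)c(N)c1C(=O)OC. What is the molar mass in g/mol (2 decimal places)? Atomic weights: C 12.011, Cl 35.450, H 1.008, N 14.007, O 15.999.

First, the molecular formula is C9H8Cl2N2O4 (counting implicit H from valence).
  C: 9 × 12.011 = 108.099
  Cl: 2 × 35.450 = 70.900
  H: 8 × 1.008 = 8.064
  N: 2 × 14.007 = 28.014
  O: 4 × 15.999 = 63.996
Sum: 9×12.011 + 2×35.450 + 8×1.008 + 2×14.007 + 4×15.999 = 279.073 → 279.07 g/mol.

279.07 g/mol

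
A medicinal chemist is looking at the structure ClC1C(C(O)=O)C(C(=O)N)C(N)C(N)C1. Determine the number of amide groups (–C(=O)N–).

The amide motif appears at heavy-atom position 8 in the SMILES.
Other groups present: 1 carboxylic acid, 2 primary amine.
Amide count: 1.

1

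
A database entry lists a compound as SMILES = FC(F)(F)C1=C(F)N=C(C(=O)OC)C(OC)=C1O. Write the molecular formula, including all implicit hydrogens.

Walk through each heavy atom and fill implicit hydrogens from standard valence (C 4, N 3, O 2, S 2, halogen 1):
  atom 1: F (halogen, monovalent) → 0 H
  atom 2: C, bond orders sum to 4 (valence 4) → 0 H
  atom 3: F (halogen, monovalent) → 0 H
  atom 4: F (halogen, monovalent) → 0 H
  atom 5: C, bond orders sum to 4 (valence 4) → 0 H
  atom 6: C, bond orders sum to 4 (valence 4) → 0 H
  atom 7: F (halogen, monovalent) → 0 H
  atom 8: N, bond orders sum to 3 (valence 3) → 0 H
  atom 9: C, bond orders sum to 4 (valence 4) → 0 H
  atom 10: C, bond orders sum to 4 (valence 4) → 0 H
  atom 11: O, bond orders sum to 2 (valence 2) → 0 H
  atom 12: O, bond orders sum to 2 (valence 2) → 0 H
  atom 13: C, bond orders sum to 1 (valence 4) → 3 H
  atom 14: C, bond orders sum to 4 (valence 4) → 0 H
  atom 15: O, bond orders sum to 2 (valence 2) → 0 H
  atom 16: C, bond orders sum to 1 (valence 4) → 3 H
  atom 17: C, bond orders sum to 4 (valence 4) → 0 H
  atom 18: O, bond orders sum to 1 (valence 2) → 1 H
Totals → C:9, H:7, F:4, N:1, O:4.

C9H7F4NO4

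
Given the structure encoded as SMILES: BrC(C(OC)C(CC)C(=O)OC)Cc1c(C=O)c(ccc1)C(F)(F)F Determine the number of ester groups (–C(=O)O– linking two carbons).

1

The ester motif appears at heavy-atom position 9 in the SMILES.
Other groups present: 1 aldehyde, 1 ether.
Ester count: 1.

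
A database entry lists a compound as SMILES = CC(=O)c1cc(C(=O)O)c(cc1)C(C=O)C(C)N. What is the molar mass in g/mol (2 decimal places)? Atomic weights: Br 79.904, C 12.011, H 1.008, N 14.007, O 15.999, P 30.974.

First, the molecular formula is C13H15NO4 (counting implicit H from valence).
  C: 13 × 12.011 = 156.143
  H: 15 × 1.008 = 15.120
  N: 1 × 14.007 = 14.007
  O: 4 × 15.999 = 63.996
Sum: 13×12.011 + 15×1.008 + 1×14.007 + 4×15.999 = 249.266 → 249.27 g/mol.

249.27 g/mol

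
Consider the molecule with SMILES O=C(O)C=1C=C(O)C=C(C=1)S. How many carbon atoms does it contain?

7

Count every carbon token in the SMILES (each C, including those in ring-closure positions and inside branches).
Carbon count: 7.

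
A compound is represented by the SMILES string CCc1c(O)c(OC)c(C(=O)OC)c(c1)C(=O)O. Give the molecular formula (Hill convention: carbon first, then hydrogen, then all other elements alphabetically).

Walk through each heavy atom and fill implicit hydrogens from standard valence (C 4, N 3, O 2, S 2, halogen 1); for lowercase aromatic atoms, an aromatic c carries 1 H when it has two neighbours and 0 H with three, and aromatic n carries 0 H:
  atom 1: C, bond orders sum to 1 (valence 4) → 3 H
  atom 2: C, bond orders sum to 2 (valence 4) → 2 H
  atom 3: aromatic c, 3 neighbours → 0 H
  atom 4: aromatic c, 3 neighbours → 0 H
  atom 5: O, bond orders sum to 1 (valence 2) → 1 H
  atom 6: aromatic c, 3 neighbours → 0 H
  atom 7: O, bond orders sum to 2 (valence 2) → 0 H
  atom 8: C, bond orders sum to 1 (valence 4) → 3 H
  atom 9: aromatic c, 3 neighbours → 0 H
  atom 10: C, bond orders sum to 4 (valence 4) → 0 H
  atom 11: O, bond orders sum to 2 (valence 2) → 0 H
  atom 12: O, bond orders sum to 2 (valence 2) → 0 H
  atom 13: C, bond orders sum to 1 (valence 4) → 3 H
  atom 14: aromatic c, 3 neighbours → 0 H
  atom 15: aromatic c, 2 neighbours → 1 H
  atom 16: C, bond orders sum to 4 (valence 4) → 0 H
  atom 17: O, bond orders sum to 2 (valence 2) → 0 H
  atom 18: O, bond orders sum to 1 (valence 2) → 1 H
Totals → C:12, H:14, O:6.
In Hill order: C12H14O6.

C12H14O6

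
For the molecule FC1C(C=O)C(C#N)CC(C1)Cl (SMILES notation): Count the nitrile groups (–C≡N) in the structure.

The nitrile motif appears at heavy-atom position 7 in the SMILES.
Other groups present: 1 aldehyde.
Nitrile count: 1.

1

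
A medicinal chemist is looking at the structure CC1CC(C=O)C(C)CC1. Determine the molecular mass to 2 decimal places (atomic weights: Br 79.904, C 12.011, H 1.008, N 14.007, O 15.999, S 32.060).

First, the molecular formula is C9H16O (counting implicit H from valence).
  C: 9 × 12.011 = 108.099
  H: 16 × 1.008 = 16.128
  O: 1 × 15.999 = 15.999
Sum: 9×12.011 + 16×1.008 + 1×15.999 = 140.226 → 140.23 g/mol.

140.23 g/mol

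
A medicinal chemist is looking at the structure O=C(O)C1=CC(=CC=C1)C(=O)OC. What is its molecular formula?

C9H8O4

Walk through each heavy atom and fill implicit hydrogens from standard valence (C 4, N 3, O 2, S 2, halogen 1):
  atom 1: O, bond orders sum to 2 (valence 2) → 0 H
  atom 2: C, bond orders sum to 4 (valence 4) → 0 H
  atom 3: O, bond orders sum to 1 (valence 2) → 1 H
  atom 4: C, bond orders sum to 4 (valence 4) → 0 H
  atom 5: C, bond orders sum to 3 (valence 4) → 1 H
  atom 6: C, bond orders sum to 4 (valence 4) → 0 H
  atom 7: C, bond orders sum to 3 (valence 4) → 1 H
  atom 8: C, bond orders sum to 3 (valence 4) → 1 H
  atom 9: C, bond orders sum to 3 (valence 4) → 1 H
  atom 10: C, bond orders sum to 4 (valence 4) → 0 H
  atom 11: O, bond orders sum to 2 (valence 2) → 0 H
  atom 12: O, bond orders sum to 2 (valence 2) → 0 H
  atom 13: C, bond orders sum to 1 (valence 4) → 3 H
Totals → C:9, H:8, O:4.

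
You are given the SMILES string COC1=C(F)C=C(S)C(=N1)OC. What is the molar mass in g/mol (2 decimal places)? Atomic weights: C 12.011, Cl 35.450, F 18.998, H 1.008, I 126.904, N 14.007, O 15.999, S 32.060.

189.20 g/mol

First, the molecular formula is C7H8FNO2S (counting implicit H from valence).
  C: 7 × 12.011 = 84.077
  F: 1 × 18.998 = 18.998
  H: 8 × 1.008 = 8.064
  N: 1 × 14.007 = 14.007
  O: 2 × 15.999 = 31.998
  S: 1 × 32.060 = 32.060
Sum: 7×12.011 + 1×18.998 + 8×1.008 + 1×14.007 + 2×15.999 + 1×32.060 = 189.204 → 189.20 g/mol.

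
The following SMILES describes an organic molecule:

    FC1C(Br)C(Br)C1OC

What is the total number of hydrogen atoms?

7

Walk through each heavy atom and fill implicit hydrogens from standard valence (C 4, N 3, O 2, S 2, halogen 1):
  atom 1: F (halogen, monovalent) → 0 H
  atom 2: C, bond orders sum to 3 (valence 4) → 1 H
  atom 3: C, bond orders sum to 3 (valence 4) → 1 H
  atom 4: Br (halogen, monovalent) → 0 H
  atom 5: C, bond orders sum to 3 (valence 4) → 1 H
  atom 6: Br (halogen, monovalent) → 0 H
  atom 7: C, bond orders sum to 3 (valence 4) → 1 H
  atom 8: O, bond orders sum to 2 (valence 2) → 0 H
  atom 9: C, bond orders sum to 1 (valence 4) → 3 H
Total hydrogens: 7.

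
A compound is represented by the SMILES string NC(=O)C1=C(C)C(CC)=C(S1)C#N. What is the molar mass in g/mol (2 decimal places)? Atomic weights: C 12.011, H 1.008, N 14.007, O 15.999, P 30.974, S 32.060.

194.25 g/mol

First, the molecular formula is C9H10N2OS (counting implicit H from valence).
  C: 9 × 12.011 = 108.099
  H: 10 × 1.008 = 10.080
  N: 2 × 14.007 = 28.014
  O: 1 × 15.999 = 15.999
  S: 1 × 32.060 = 32.060
Sum: 9×12.011 + 10×1.008 + 2×14.007 + 1×15.999 + 1×32.060 = 194.252 → 194.25 g/mol.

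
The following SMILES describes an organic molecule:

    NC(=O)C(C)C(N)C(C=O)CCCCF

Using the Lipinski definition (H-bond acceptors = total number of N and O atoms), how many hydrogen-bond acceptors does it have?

N atoms: 2; O atoms: 2.
Lipinski HBA = 2 + 2 = 4.

4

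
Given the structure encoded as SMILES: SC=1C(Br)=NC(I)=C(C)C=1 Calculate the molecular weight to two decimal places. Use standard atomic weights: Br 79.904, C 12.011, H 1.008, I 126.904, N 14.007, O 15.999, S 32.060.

329.98 g/mol

First, the molecular formula is C6H5BrINS (counting implicit H from valence).
  Br: 1 × 79.904 = 79.904
  C: 6 × 12.011 = 72.066
  H: 5 × 1.008 = 5.040
  I: 1 × 126.904 = 126.904
  N: 1 × 14.007 = 14.007
  S: 1 × 32.060 = 32.060
Sum: 1×79.904 + 6×12.011 + 5×1.008 + 1×126.904 + 1×14.007 + 1×32.060 = 329.981 → 329.98 g/mol.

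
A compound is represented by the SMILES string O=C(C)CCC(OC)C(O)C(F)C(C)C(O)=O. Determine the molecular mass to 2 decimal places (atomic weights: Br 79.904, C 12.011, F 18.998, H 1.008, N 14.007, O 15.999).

First, the molecular formula is C11H19FO5 (counting implicit H from valence).
  C: 11 × 12.011 = 132.121
  F: 1 × 18.998 = 18.998
  H: 19 × 1.008 = 19.152
  O: 5 × 15.999 = 79.995
Sum: 11×12.011 + 1×18.998 + 19×1.008 + 5×15.999 = 250.266 → 250.27 g/mol.

250.27 g/mol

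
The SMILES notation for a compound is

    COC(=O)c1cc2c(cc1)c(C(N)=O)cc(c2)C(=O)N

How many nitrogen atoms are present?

2

Scan the SMILES for N atoms (remember two-letter symbols like Cl and Br are single atoms).
Nitrogen count: 2.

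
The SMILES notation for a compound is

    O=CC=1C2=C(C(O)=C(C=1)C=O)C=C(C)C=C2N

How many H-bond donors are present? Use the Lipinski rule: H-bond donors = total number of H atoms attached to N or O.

3

Donors: find every N or O and count the H atoms it carries.
  atom 1 (O): bond orders sum to 2 → 0 H
  atom 7 (O): bond orders sum to 1 → 1 H
  atom 11 (O): bond orders sum to 2 → 0 H
  atom 17 (N): bond orders sum to 1 → 2 H
Lipinski HBD = 3.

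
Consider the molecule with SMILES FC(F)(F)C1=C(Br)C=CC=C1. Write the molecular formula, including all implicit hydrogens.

Walk through each heavy atom and fill implicit hydrogens from standard valence (C 4, N 3, O 2, S 2, halogen 1):
  atom 1: F (halogen, monovalent) → 0 H
  atom 2: C, bond orders sum to 4 (valence 4) → 0 H
  atom 3: F (halogen, monovalent) → 0 H
  atom 4: F (halogen, monovalent) → 0 H
  atom 5: C, bond orders sum to 4 (valence 4) → 0 H
  atom 6: C, bond orders sum to 4 (valence 4) → 0 H
  atom 7: Br (halogen, monovalent) → 0 H
  atom 8: C, bond orders sum to 3 (valence 4) → 1 H
  atom 9: C, bond orders sum to 3 (valence 4) → 1 H
  atom 10: C, bond orders sum to 3 (valence 4) → 1 H
  atom 11: C, bond orders sum to 3 (valence 4) → 1 H
Totals → C:7, H:4, Br:1, F:3.

C7H4BrF3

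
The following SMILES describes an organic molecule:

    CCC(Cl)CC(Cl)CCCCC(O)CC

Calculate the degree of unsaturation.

Molecular formula: C12H24Cl2O.
DoU = (2C + 2 + N − H − X) / 2, where X is the halogen count and O/S are ignored.
    = (2·12 + 2 + 0 − 24 − 2) / 2 = 0 / 2 = 0.

0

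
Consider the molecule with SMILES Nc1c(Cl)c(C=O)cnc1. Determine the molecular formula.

Walk through each heavy atom and fill implicit hydrogens from standard valence (C 4, N 3, O 2, S 2, halogen 1); for lowercase aromatic atoms, an aromatic c carries 1 H when it has two neighbours and 0 H with three, and aromatic n carries 0 H:
  atom 1: N, bond orders sum to 1 (valence 3) → 2 H
  atom 2: aromatic c, 3 neighbours → 0 H
  atom 3: aromatic c, 3 neighbours → 0 H
  atom 4: Cl (halogen, monovalent) → 0 H
  atom 5: aromatic c, 3 neighbours → 0 H
  atom 6: C, bond orders sum to 3 (valence 4) → 1 H
  atom 7: O, bond orders sum to 2 (valence 2) → 0 H
  atom 8: aromatic c, 2 neighbours → 1 H
  atom 9: aromatic n, 2 neighbours → 0 H
  atom 10: aromatic c, 2 neighbours → 1 H
Totals → C:6, H:5, Cl:1, N:2, O:1.

C6H5ClN2O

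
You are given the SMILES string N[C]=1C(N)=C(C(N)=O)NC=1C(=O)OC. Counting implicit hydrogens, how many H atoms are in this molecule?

10

Walk through each heavy atom and fill implicit hydrogens from standard valence (C 4, N 3, O 2, S 2, halogen 1):
  atom 1: N, bond orders sum to 1 (valence 3) → 2 H
  atom 2: C with explicit H count 0
  atom 3: C, bond orders sum to 4 (valence 4) → 0 H
  atom 4: N, bond orders sum to 1 (valence 3) → 2 H
  atom 5: C, bond orders sum to 4 (valence 4) → 0 H
  atom 6: C, bond orders sum to 4 (valence 4) → 0 H
  atom 7: N, bond orders sum to 1 (valence 3) → 2 H
  atom 8: O, bond orders sum to 2 (valence 2) → 0 H
  atom 9: N, bond orders sum to 2 (valence 3) → 1 H
  atom 10: C, bond orders sum to 4 (valence 4) → 0 H
  atom 11: C, bond orders sum to 4 (valence 4) → 0 H
  atom 12: O, bond orders sum to 2 (valence 2) → 0 H
  atom 13: O, bond orders sum to 2 (valence 2) → 0 H
  atom 14: C, bond orders sum to 1 (valence 4) → 3 H
Total hydrogens: 10.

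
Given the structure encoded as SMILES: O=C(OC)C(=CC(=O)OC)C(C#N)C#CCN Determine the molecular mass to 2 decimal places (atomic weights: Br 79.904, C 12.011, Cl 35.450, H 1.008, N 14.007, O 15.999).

236.23 g/mol

First, the molecular formula is C11H12N2O4 (counting implicit H from valence).
  C: 11 × 12.011 = 132.121
  H: 12 × 1.008 = 12.096
  N: 2 × 14.007 = 28.014
  O: 4 × 15.999 = 63.996
Sum: 11×12.011 + 12×1.008 + 2×14.007 + 4×15.999 = 236.227 → 236.23 g/mol.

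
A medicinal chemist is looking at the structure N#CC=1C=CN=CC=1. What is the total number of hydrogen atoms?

Walk through each heavy atom and fill implicit hydrogens from standard valence (C 4, N 3, O 2, S 2, halogen 1):
  atom 1: N, bond orders sum to 3 (valence 3) → 0 H
  atom 2: C, bond orders sum to 4 (valence 4) → 0 H
  atom 3: C, bond orders sum to 4 (valence 4) → 0 H
  atom 4: C, bond orders sum to 3 (valence 4) → 1 H
  atom 5: C, bond orders sum to 3 (valence 4) → 1 H
  atom 6: N, bond orders sum to 3 (valence 3) → 0 H
  atom 7: C, bond orders sum to 3 (valence 4) → 1 H
  atom 8: C, bond orders sum to 3 (valence 4) → 1 H
Total hydrogens: 4.

4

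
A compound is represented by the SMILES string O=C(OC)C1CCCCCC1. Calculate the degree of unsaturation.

2

Degree of unsaturation = (number of rings) + (number of π bonds).
Ring closures in the SMILES: 1.
π bonds: 1 double bond (each 1 DoU) → 1 DoU from unsaturation.
Total DoU = 1 + 1 = 2.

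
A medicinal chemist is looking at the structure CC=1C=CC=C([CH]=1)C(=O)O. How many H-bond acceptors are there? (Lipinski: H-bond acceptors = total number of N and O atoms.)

N atoms: 0; O atoms: 2.
Lipinski HBA = 0 + 2 = 2.

2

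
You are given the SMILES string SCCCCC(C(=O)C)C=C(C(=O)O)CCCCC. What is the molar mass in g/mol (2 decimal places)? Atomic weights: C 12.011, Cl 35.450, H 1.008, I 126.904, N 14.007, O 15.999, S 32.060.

286.43 g/mol

First, the molecular formula is C15H26O3S (counting implicit H from valence).
  C: 15 × 12.011 = 180.165
  H: 26 × 1.008 = 26.208
  O: 3 × 15.999 = 47.997
  S: 1 × 32.060 = 32.060
Sum: 15×12.011 + 26×1.008 + 3×15.999 + 1×32.060 = 286.430 → 286.43 g/mol.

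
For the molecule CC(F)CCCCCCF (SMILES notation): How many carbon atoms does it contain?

Count every carbon token in the SMILES (each C, including those in ring-closure positions and inside branches).
Carbon count: 8.

8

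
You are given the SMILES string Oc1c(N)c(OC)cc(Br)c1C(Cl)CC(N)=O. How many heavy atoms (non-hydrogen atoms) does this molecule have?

17

Every atom symbol written in the SMILES (organic subset) is one heavy atom; implicit H are not written.
Heavy atoms by element → Br:1, C:10, Cl:1, N:2, O:3.
Total: 17.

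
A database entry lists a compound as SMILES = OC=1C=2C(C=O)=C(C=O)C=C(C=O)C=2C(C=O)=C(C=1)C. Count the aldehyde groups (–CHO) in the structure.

4

The aldehyde motif appears at heavy-atom positions 5, 8, 12, 16 in the SMILES.
Other groups present: 1 hydroxyl.
Aldehyde count: 4.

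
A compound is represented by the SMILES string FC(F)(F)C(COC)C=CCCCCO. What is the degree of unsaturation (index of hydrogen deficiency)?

Degree of unsaturation = (number of rings) + (number of π bonds).
Ring closures in the SMILES: 0.
π bonds: 1 double bond (each 1 DoU) → 1 DoU from unsaturation.
Total DoU = 0 + 1 = 1.

1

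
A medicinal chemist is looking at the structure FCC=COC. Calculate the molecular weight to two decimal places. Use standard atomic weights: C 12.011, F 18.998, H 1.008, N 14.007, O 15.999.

90.10 g/mol

First, the molecular formula is C4H7FO (counting implicit H from valence).
  C: 4 × 12.011 = 48.044
  F: 1 × 18.998 = 18.998
  H: 7 × 1.008 = 7.056
  O: 1 × 15.999 = 15.999
Sum: 4×12.011 + 1×18.998 + 7×1.008 + 1×15.999 = 90.097 → 90.10 g/mol.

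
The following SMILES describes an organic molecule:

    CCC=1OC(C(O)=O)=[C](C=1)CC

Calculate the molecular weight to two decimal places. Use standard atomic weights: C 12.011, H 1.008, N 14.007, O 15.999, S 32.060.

168.19 g/mol

First, the molecular formula is C9H12O3 (counting implicit H from valence).
  C: 9 × 12.011 = 108.099
  H: 12 × 1.008 = 12.096
  O: 3 × 15.999 = 47.997
Sum: 9×12.011 + 12×1.008 + 3×15.999 = 168.192 → 168.19 g/mol.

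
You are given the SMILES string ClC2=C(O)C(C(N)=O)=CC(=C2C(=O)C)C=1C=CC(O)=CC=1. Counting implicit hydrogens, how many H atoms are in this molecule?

12

Walk through each heavy atom and fill implicit hydrogens from standard valence (C 4, N 3, O 2, S 2, halogen 1):
  atom 1: Cl (halogen, monovalent) → 0 H
  atom 2: C, bond orders sum to 4 (valence 4) → 0 H
  atom 3: C, bond orders sum to 4 (valence 4) → 0 H
  atom 4: O, bond orders sum to 1 (valence 2) → 1 H
  atom 5: C, bond orders sum to 4 (valence 4) → 0 H
  atom 6: C, bond orders sum to 4 (valence 4) → 0 H
  atom 7: N, bond orders sum to 1 (valence 3) → 2 H
  atom 8: O, bond orders sum to 2 (valence 2) → 0 H
  atom 9: C, bond orders sum to 3 (valence 4) → 1 H
  atom 10: C, bond orders sum to 4 (valence 4) → 0 H
  atom 11: C, bond orders sum to 4 (valence 4) → 0 H
  atom 12: C, bond orders sum to 4 (valence 4) → 0 H
  atom 13: O, bond orders sum to 2 (valence 2) → 0 H
  atom 14: C, bond orders sum to 1 (valence 4) → 3 H
  atom 15: C, bond orders sum to 4 (valence 4) → 0 H
  atom 16: C, bond orders sum to 3 (valence 4) → 1 H
  atom 17: C, bond orders sum to 3 (valence 4) → 1 H
  atom 18: C, bond orders sum to 4 (valence 4) → 0 H
  atom 19: O, bond orders sum to 1 (valence 2) → 1 H
  atom 20: C, bond orders sum to 3 (valence 4) → 1 H
  atom 21: C, bond orders sum to 3 (valence 4) → 1 H
Total hydrogens: 12.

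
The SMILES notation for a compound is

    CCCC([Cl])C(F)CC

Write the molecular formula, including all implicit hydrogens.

Walk through each heavy atom and fill implicit hydrogens from standard valence (C 4, N 3, O 2, S 2, halogen 1):
  atom 1: C, bond orders sum to 1 (valence 4) → 3 H
  atom 2: C, bond orders sum to 2 (valence 4) → 2 H
  atom 3: C, bond orders sum to 2 (valence 4) → 2 H
  atom 4: C, bond orders sum to 3 (valence 4) → 1 H
  atom 5: Cl with explicit H count 0
  atom 6: C, bond orders sum to 3 (valence 4) → 1 H
  atom 7: F (halogen, monovalent) → 0 H
  atom 8: C, bond orders sum to 2 (valence 4) → 2 H
  atom 9: C, bond orders sum to 1 (valence 4) → 3 H
Totals → C:7, H:14, Cl:1, F:1.

C7H14ClF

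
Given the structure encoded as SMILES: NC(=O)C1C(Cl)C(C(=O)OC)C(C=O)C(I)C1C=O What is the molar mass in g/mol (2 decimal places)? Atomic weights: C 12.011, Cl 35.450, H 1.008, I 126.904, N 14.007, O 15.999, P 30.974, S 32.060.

401.58 g/mol

First, the molecular formula is C11H13ClINO5 (counting implicit H from valence).
  C: 11 × 12.011 = 132.121
  Cl: 1 × 35.450 = 35.450
  H: 13 × 1.008 = 13.104
  I: 1 × 126.904 = 126.904
  N: 1 × 14.007 = 14.007
  O: 5 × 15.999 = 79.995
Sum: 11×12.011 + 1×35.450 + 13×1.008 + 1×126.904 + 1×14.007 + 5×15.999 = 401.581 → 401.58 g/mol.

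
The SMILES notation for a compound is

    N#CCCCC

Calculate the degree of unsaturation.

Degree of unsaturation = (number of rings) + (number of π bonds).
Ring closures in the SMILES: 0.
π bonds: 1 triple bond (each 2 DoU) → 2 DoU from unsaturation.
Total DoU = 0 + 2 = 2.

2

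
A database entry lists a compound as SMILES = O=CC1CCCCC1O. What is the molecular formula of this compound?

Walk through each heavy atom and fill implicit hydrogens from standard valence (C 4, N 3, O 2, S 2, halogen 1):
  atom 1: O, bond orders sum to 2 (valence 2) → 0 H
  atom 2: C, bond orders sum to 3 (valence 4) → 1 H
  atom 3: C, bond orders sum to 3 (valence 4) → 1 H
  atom 4: C, bond orders sum to 2 (valence 4) → 2 H
  atom 5: C, bond orders sum to 2 (valence 4) → 2 H
  atom 6: C, bond orders sum to 2 (valence 4) → 2 H
  atom 7: C, bond orders sum to 2 (valence 4) → 2 H
  atom 8: C, bond orders sum to 3 (valence 4) → 1 H
  atom 9: O, bond orders sum to 1 (valence 2) → 1 H
Totals → C:7, H:12, O:2.
In Hill order: C7H12O2.

C7H12O2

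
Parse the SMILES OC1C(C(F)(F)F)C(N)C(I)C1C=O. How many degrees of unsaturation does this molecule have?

Molecular formula: C7H9F3INO2.
DoU = (2C + 2 + N − H − X) / 2, where X is the halogen count and O/S are ignored.
    = (2·7 + 2 + 1 − 9 − 4) / 2 = 4 / 2 = 2.

2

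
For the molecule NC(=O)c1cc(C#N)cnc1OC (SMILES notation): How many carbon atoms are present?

Count every carbon token in the SMILES (each C, including those in ring-closure positions and inside branches).
Carbon count: 8.

8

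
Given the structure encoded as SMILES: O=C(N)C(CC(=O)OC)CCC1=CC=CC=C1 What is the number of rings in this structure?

1

In SMILES, each pair of matching ring-closure digits denotes one ring-closing bond; the number of such bonds equals the number of independent rings.
Ring-closure bonds here: 1.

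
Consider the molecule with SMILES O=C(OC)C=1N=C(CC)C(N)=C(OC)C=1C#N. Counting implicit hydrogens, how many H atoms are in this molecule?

Walk through each heavy atom and fill implicit hydrogens from standard valence (C 4, N 3, O 2, S 2, halogen 1):
  atom 1: O, bond orders sum to 2 (valence 2) → 0 H
  atom 2: C, bond orders sum to 4 (valence 4) → 0 H
  atom 3: O, bond orders sum to 2 (valence 2) → 0 H
  atom 4: C, bond orders sum to 1 (valence 4) → 3 H
  atom 5: C, bond orders sum to 4 (valence 4) → 0 H
  atom 6: N, bond orders sum to 3 (valence 3) → 0 H
  atom 7: C, bond orders sum to 4 (valence 4) → 0 H
  atom 8: C, bond orders sum to 2 (valence 4) → 2 H
  atom 9: C, bond orders sum to 1 (valence 4) → 3 H
  atom 10: C, bond orders sum to 4 (valence 4) → 0 H
  atom 11: N, bond orders sum to 1 (valence 3) → 2 H
  atom 12: C, bond orders sum to 4 (valence 4) → 0 H
  atom 13: O, bond orders sum to 2 (valence 2) → 0 H
  atom 14: C, bond orders sum to 1 (valence 4) → 3 H
  atom 15: C, bond orders sum to 4 (valence 4) → 0 H
  atom 16: C, bond orders sum to 4 (valence 4) → 0 H
  atom 17: N, bond orders sum to 3 (valence 3) → 0 H
Total hydrogens: 13.

13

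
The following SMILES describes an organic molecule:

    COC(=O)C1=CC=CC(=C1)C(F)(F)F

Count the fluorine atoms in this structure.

Scan the SMILES for F atoms (remember two-letter symbols like Cl and Br are single atoms).
Fluorine count: 3.

3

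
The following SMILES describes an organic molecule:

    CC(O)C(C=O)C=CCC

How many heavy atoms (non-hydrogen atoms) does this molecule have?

Every atom symbol written in the SMILES (organic subset) is one heavy atom; implicit H are not written.
Heavy atoms by element → C:8, O:2.
Total: 10.

10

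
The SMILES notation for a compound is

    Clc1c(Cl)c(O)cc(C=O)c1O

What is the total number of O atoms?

Scan the SMILES for O atoms (remember two-letter symbols like Cl and Br are single atoms).
Oxygen count: 3.

3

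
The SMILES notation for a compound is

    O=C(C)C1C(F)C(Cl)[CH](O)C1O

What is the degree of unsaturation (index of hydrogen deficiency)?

2

Molecular formula: C7H10ClFO3.
DoU = (2C + 2 + N − H − X) / 2, where X is the halogen count and O/S are ignored.
    = (2·7 + 2 + 0 − 10 − 2) / 2 = 4 / 2 = 2.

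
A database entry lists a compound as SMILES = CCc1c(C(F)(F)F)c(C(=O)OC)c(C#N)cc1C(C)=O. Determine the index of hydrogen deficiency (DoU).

8

Molecular formula: C14H12F3NO3.
DoU = (2C + 2 + N − H − X) / 2, where X is the halogen count and O/S are ignored.
    = (2·14 + 2 + 1 − 12 − 3) / 2 = 16 / 2 = 8.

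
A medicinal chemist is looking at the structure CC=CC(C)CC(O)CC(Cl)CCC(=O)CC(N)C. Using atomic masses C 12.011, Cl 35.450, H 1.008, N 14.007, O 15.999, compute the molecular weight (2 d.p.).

First, the molecular formula is C15H28ClNO2 (counting implicit H from valence).
  C: 15 × 12.011 = 180.165
  Cl: 1 × 35.450 = 35.450
  H: 28 × 1.008 = 28.224
  N: 1 × 14.007 = 14.007
  O: 2 × 15.999 = 31.998
Sum: 15×12.011 + 1×35.450 + 28×1.008 + 1×14.007 + 2×15.999 = 289.844 → 289.84 g/mol.

289.84 g/mol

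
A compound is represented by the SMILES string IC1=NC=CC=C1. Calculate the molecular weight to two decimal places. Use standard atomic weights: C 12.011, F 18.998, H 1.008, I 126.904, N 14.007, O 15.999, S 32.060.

First, the molecular formula is C5H4IN (counting implicit H from valence).
  C: 5 × 12.011 = 60.055
  H: 4 × 1.008 = 4.032
  I: 1 × 126.904 = 126.904
  N: 1 × 14.007 = 14.007
Sum: 5×12.011 + 4×1.008 + 1×126.904 + 1×14.007 = 204.998 → 205.00 g/mol.

205.00 g/mol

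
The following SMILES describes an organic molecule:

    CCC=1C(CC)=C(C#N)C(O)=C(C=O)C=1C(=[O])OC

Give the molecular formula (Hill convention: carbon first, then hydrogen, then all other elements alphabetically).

Walk through each heavy atom and fill implicit hydrogens from standard valence (C 4, N 3, O 2, S 2, halogen 1):
  atom 1: C, bond orders sum to 1 (valence 4) → 3 H
  atom 2: C, bond orders sum to 2 (valence 4) → 2 H
  atom 3: C, bond orders sum to 4 (valence 4) → 0 H
  atom 4: C, bond orders sum to 4 (valence 4) → 0 H
  atom 5: C, bond orders sum to 2 (valence 4) → 2 H
  atom 6: C, bond orders sum to 1 (valence 4) → 3 H
  atom 7: C, bond orders sum to 4 (valence 4) → 0 H
  atom 8: C, bond orders sum to 4 (valence 4) → 0 H
  atom 9: N, bond orders sum to 3 (valence 3) → 0 H
  atom 10: C, bond orders sum to 4 (valence 4) → 0 H
  atom 11: O, bond orders sum to 1 (valence 2) → 1 H
  atom 12: C, bond orders sum to 4 (valence 4) → 0 H
  atom 13: C, bond orders sum to 3 (valence 4) → 1 H
  atom 14: O, bond orders sum to 2 (valence 2) → 0 H
  atom 15: C, bond orders sum to 4 (valence 4) → 0 H
  atom 16: C, bond orders sum to 4 (valence 4) → 0 H
  atom 17: O with explicit H count 0
  atom 18: O, bond orders sum to 2 (valence 2) → 0 H
  atom 19: C, bond orders sum to 1 (valence 4) → 3 H
Totals → C:14, H:15, N:1, O:4.
In Hill order: C14H15NO4.

C14H15NO4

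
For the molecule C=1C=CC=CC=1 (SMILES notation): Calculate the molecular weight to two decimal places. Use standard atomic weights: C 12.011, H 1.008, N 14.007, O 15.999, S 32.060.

78.11 g/mol

First, the molecular formula is C6H6 (counting implicit H from valence).
  C: 6 × 12.011 = 72.066
  H: 6 × 1.008 = 6.048
Sum: 6×12.011 + 6×1.008 = 78.114 → 78.11 g/mol.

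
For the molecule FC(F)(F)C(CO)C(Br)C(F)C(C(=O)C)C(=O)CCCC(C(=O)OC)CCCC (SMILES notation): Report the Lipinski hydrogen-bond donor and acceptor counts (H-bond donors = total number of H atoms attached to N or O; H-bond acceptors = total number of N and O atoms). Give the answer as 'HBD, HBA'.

Donors: find every N or O and count the H atoms it carries.
  atom 7 (O): bond orders sum to 1 → 1 H
  atom 14 (O): bond orders sum to 2 → 0 H
  atom 17 (O): bond orders sum to 2 → 0 H
  atom 23 (O): bond orders sum to 2 → 0 H
  atom 24 (O): bond orders sum to 2 → 0 H
Lipinski HBD = 1.
Acceptors: N atoms = 0, O atoms = 5 → HBA = 5.

1, 5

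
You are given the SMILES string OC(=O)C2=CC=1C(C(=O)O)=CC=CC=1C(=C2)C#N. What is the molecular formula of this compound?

C13H7NO4

Walk through each heavy atom and fill implicit hydrogens from standard valence (C 4, N 3, O 2, S 2, halogen 1):
  atom 1: O, bond orders sum to 1 (valence 2) → 1 H
  atom 2: C, bond orders sum to 4 (valence 4) → 0 H
  atom 3: O, bond orders sum to 2 (valence 2) → 0 H
  atom 4: C, bond orders sum to 4 (valence 4) → 0 H
  atom 5: C, bond orders sum to 3 (valence 4) → 1 H
  atom 6: C, bond orders sum to 4 (valence 4) → 0 H
  atom 7: C, bond orders sum to 4 (valence 4) → 0 H
  atom 8: C, bond orders sum to 4 (valence 4) → 0 H
  atom 9: O, bond orders sum to 2 (valence 2) → 0 H
  atom 10: O, bond orders sum to 1 (valence 2) → 1 H
  atom 11: C, bond orders sum to 3 (valence 4) → 1 H
  atom 12: C, bond orders sum to 3 (valence 4) → 1 H
  atom 13: C, bond orders sum to 3 (valence 4) → 1 H
  atom 14: C, bond orders sum to 4 (valence 4) → 0 H
  atom 15: C, bond orders sum to 4 (valence 4) → 0 H
  atom 16: C, bond orders sum to 3 (valence 4) → 1 H
  atom 17: C, bond orders sum to 4 (valence 4) → 0 H
  atom 18: N, bond orders sum to 3 (valence 3) → 0 H
Totals → C:13, H:7, N:1, O:4.
In Hill order: C13H7NO4.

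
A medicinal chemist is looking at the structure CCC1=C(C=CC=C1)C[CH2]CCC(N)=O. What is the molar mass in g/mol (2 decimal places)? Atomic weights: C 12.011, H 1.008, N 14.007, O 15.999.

205.30 g/mol

First, the molecular formula is C13H19NO (counting implicit H from valence).
  C: 13 × 12.011 = 156.143
  H: 19 × 1.008 = 19.152
  N: 1 × 14.007 = 14.007
  O: 1 × 15.999 = 15.999
Sum: 13×12.011 + 19×1.008 + 1×14.007 + 1×15.999 = 205.301 → 205.30 g/mol.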